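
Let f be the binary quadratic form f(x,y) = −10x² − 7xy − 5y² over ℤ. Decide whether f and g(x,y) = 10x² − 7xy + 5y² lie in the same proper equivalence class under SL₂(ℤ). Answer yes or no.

D₁ = -151, D₂ = -151
f is negative-definite; reduce −f:
−f: flip: (10,7,5)→(5,-7,10)
−f: translate: b→3 (≡-7 mod 10), so (5,-7,10)→(5,3,8)
−f: reduced (well bottom): (5,3,8) with a≤c, −a<b≤a
flip sign back: reduced form of f is (-5,-3,-8)
g: flip: (10,-7,5)→(5,7,10)
g: translate: b→-3 (≡7 mod 10), so (5,7,10)→(5,-3,8)
g: reduced (well bottom): (5,-3,8) with a≤c, −a<b≤a
reduced forms (-5, -3, -8) vs (5, -3, 8) ⇒ inequivalent

no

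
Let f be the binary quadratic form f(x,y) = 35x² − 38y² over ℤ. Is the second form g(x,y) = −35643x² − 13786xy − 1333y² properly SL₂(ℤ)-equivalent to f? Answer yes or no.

D₁ = 5320, D₂ = 5320
river cycle of f (length 14): (35, 70, -3), (-3, 68, 58), (58, 48, -13), (-13, 56, 42), (42, 28, -27), (-27, 26, 43), (43, 60, -10), (-10, 60, 43), (43, 26, -27), (-27, 28, 42), … (4 more)
river cycle of g (length 14): (35, 70, -3), (-3, 68, 58), (58, 48, -13), (-13, 56, 42), (42, 28, -27), (-27, 26, 43), (43, 60, -10), (-10, 60, 43), (43, 26, -27), (-27, 28, 42), … (4 more)
cycles coincide ⇒ equivalent

yes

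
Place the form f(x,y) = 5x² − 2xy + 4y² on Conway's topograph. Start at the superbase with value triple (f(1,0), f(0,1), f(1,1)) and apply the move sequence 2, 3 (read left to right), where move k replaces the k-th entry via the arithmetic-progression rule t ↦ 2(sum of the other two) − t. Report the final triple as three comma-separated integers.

start (5,4,7) = (f(1,0),f(0,1),f(1,1))
replace slot 2: 2·(5+7) − 4 = 20 → (5,20,7)
replace slot 3: 2·(5+20) − 7 = 43 → (5,20,43)

5,20,43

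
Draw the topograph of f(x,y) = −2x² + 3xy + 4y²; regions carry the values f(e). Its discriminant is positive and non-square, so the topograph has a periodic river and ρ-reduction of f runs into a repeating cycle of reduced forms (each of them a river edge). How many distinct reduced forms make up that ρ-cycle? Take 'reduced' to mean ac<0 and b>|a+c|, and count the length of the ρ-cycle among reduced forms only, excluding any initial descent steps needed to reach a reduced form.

D = 41, ⌊√D⌋ = 6
river: ρ → (4,5,-1)
river: ρ → (-1,5,4)
river: ρ → (4,3,-2)
river: ρ → (-2,5,2)
river: ρ → (2,3,-4)
river: ρ → (-4,5,1)
river: ρ → (1,5,-4)
river: ρ → (-4,3,2)
river: ρ → (2,5,-2)
river: ρ → (-2,3,4)
ρ-cycle length = 10 (tail of 0 descent steps not counted)

10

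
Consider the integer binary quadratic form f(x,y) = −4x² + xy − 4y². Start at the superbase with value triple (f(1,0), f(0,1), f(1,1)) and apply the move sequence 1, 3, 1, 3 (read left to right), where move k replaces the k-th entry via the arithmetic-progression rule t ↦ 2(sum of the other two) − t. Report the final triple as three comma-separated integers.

start (-4,-4,-7) = (f(1,0),f(0,1),f(1,1))
replace slot 1: 2·((-4)+(-7)) − (-4) = -18 → (-18,-4,-7)
replace slot 3: 2·((-18)+(-4)) − (-7) = -37 → (-18,-4,-37)
replace slot 1: 2·((-4)+(-37)) − (-18) = -64 → (-64,-4,-37)
replace slot 3: 2·((-64)+(-4)) − (-37) = -99 → (-64,-4,-99)

-64,-4,-99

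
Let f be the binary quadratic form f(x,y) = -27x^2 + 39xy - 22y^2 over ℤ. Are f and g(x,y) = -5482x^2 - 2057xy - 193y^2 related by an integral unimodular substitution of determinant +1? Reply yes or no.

D₁ = -855, D₂ = -855
f is negative-definite; reduce −f:
−f: translate: b→15 (≡-39 mod 54), so (27,-39,22)→(27,15,10)
−f: flip: (27,15,10)→(10,-15,27)
−f: translate: b→5 (≡-15 mod 20), so (10,-15,27)→(10,5,22)
−f: reduced (well bottom): (10,5,22) with a≤c, −a<b≤a
flip sign back: reduced form of f is (-10,-5,-22)
g is negative-definite; reduce −g:
−g: flip: (5482,2057,193)→(193,-2057,5482)
−g: translate: b→-127 (≡-2057 mod 386), so (193,-2057,5482)→(193,-127,22)
−g: flip: (193,-127,22)→(22,127,193)
−g: translate: b→-5 (≡127 mod 44), so (22,127,193)→(22,-5,10)
−g: flip: (22,-5,10)→(10,5,22)
−g: reduced (well bottom): (10,5,22) with a≤c, −a<b≤a
flip sign back: reduced form of g is (-10,-5,-22)
reduced forms (-10, -5, -22) vs (-10, -5, -22) ⇒ equivalent

yes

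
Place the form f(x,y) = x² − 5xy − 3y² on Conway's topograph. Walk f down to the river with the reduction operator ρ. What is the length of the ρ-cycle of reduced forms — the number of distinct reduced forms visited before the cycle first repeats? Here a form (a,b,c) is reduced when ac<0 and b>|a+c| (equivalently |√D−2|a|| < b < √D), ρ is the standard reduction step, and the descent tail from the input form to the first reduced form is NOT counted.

D = 37, ⌊√D⌋ = 6
descent: ρ → (-3,5,1)  [lands on river]
river: ρ → (1,5,-3)
river: ρ → (-3,1,3)
river: ρ → (3,5,-1)
river: ρ → (-1,5,3)
river: ρ → (3,1,-3)
ρ-cycle length = 6 (tail of 1 descent step not counted)

6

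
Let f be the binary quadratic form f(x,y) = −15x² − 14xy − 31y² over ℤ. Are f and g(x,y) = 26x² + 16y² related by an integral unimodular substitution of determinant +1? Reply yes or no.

D₁ = -1664, D₂ = -1664
f is negative-definite; reduce −f:
−f: reduced (well bottom): (15,14,31) with a≤c, −a<b≤a
flip sign back: reduced form of f is (-15,-14,-31)
g: flip: (26,0,16)→(16,0,26)
g: reduced (well bottom): (16,0,26) with a≤c, −a<b≤a
reduced forms (-15, -14, -31) vs (16, 0, 26) ⇒ inequivalent

no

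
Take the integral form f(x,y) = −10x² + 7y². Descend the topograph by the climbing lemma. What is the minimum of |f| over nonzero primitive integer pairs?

descent: ρ → (7,14,-3)  [lands on river]
river: ρ → (-3,16,2)
river: ρ → (2,16,-3)
river: ρ → (-3,14,7)
closes: descent 1, river 4
min |a| on river = 2

2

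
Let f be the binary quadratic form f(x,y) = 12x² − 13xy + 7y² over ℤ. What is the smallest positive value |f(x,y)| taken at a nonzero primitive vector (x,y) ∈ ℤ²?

translate: b→11 (≡-13 mod 24), so (12,-13,7)→(12,11,6)
flip: (12,11,6)→(6,-11,12)
translate: b→1 (≡-11 mod 12), so (6,-11,12)→(6,1,7)
reduced (well bottom): (6,1,7) with a≤c, −a<b≤a
well minimum = a = 6

6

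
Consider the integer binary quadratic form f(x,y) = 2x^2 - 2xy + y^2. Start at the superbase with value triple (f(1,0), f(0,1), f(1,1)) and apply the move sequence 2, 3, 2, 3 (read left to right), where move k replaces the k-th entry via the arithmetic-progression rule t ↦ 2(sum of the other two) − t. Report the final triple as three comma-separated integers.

start (2,1,1) = (f(1,0),f(0,1),f(1,1))
replace slot 2: 2·(2+1) − 1 = 5 → (2,5,1)
replace slot 3: 2·(2+5) − 1 = 13 → (2,5,13)
replace slot 2: 2·(2+13) − 5 = 25 → (2,25,13)
replace slot 3: 2·(2+25) − 13 = 41 → (2,25,41)

2,25,41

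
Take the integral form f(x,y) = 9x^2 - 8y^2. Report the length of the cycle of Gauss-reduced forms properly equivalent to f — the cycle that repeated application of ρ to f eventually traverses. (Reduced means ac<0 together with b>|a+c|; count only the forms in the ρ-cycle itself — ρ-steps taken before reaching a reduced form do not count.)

D = 288, ⌊√D⌋ = 16
descent: ρ → (-8,16,1)  [lands on river]
river: ρ → (1,16,-8)
ρ-cycle length = 2 (tail of 1 descent step not counted)

2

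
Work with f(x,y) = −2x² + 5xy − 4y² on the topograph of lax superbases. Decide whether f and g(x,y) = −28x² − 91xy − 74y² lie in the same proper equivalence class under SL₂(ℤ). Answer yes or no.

D₁ = -7, D₂ = -7
f is negative-definite; reduce −f:
−f: translate: b→-1 (≡-5 mod 4), so (2,-5,4)→(2,-1,1)
−f: flip: (2,-1,1)→(1,1,2)
−f: reduced (well bottom): (1,1,2) with a≤c, −a<b≤a
flip sign back: reduced form of f is (-1,-1,-2)
g is negative-definite; reduce −g:
−g: translate: b→-21 (≡91 mod 56), so (28,91,74)→(28,-21,4)
−g: flip: (28,-21,4)→(4,21,28)
−g: translate: b→-3 (≡21 mod 8), so (4,21,28)→(4,-3,1)
−g: flip: (4,-3,1)→(1,3,4)
−g: translate: b→1 (≡3 mod 2), so (1,3,4)→(1,1,2)
−g: reduced (well bottom): (1,1,2) with a≤c, −a<b≤a
flip sign back: reduced form of g is (-1,-1,-2)
reduced forms (-1, -1, -2) vs (-1, -1, -2) ⇒ equivalent

yes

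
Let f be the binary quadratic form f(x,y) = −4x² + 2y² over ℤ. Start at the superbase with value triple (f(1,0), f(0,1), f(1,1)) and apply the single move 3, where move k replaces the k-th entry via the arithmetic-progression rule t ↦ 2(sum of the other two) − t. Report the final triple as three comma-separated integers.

start (-4,2,-2) = (f(1,0),f(0,1),f(1,1))
replace slot 3: 2·((-4)+2) − (-2) = -2 → (-4,2,-2)

-4,2,-2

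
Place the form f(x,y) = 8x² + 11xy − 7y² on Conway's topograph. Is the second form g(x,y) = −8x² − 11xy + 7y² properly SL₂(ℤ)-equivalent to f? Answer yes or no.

D₁ = 345, D₂ = 345
river cycle of f (length 10): (-7, 17, 2), (2, 15, -15), (-15, 15, 2), (2, 17, -7), (-7, 11, 8), (8, 5, -10), (-10, 15, 3), (3, 15, -10), (-10, 5, 8), (8, 11, -7)
river cycle of g (length 10): (7, 11, -8), (-8, 5, 10), (10, 15, -3), (-3, 15, 10), (10, 5, -8), (-8, 11, 7), (7, 17, -2), (-2, 15, 15), (15, 15, -2), (-2, 17, 7)
cycles differ ⇒ inequivalent

no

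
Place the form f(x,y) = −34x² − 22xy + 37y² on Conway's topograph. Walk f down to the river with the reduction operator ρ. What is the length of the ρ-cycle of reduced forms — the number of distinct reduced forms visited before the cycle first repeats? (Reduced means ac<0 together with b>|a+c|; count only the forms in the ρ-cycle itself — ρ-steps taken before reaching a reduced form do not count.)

D = 5516, ⌊√D⌋ = 74
descent: ρ → (37,22,-34)  [lands on river]
river: ρ → (-34,46,25)
river: ρ → (25,54,-26)
river: ρ → (-26,50,29)
river: ρ → (29,66,-10)
river: ρ → (-10,74,1)
river: ρ → (1,74,-10)
river: ρ → (-10,66,29)
river: ρ → (29,50,-26)
river: ρ → (-26,54,25)
river: ρ → (25,46,-34)
river: ρ → (-34,22,37)
river: ρ → (37,52,-19)
river: ρ → (-19,62,22)
river: ρ → (22,70,-7)
river: ρ → (-7,70,22)
river: ρ → (22,62,-19)
river: ρ → (-19,52,37)
ρ-cycle length = 18 (tail of 1 descent step not counted)

18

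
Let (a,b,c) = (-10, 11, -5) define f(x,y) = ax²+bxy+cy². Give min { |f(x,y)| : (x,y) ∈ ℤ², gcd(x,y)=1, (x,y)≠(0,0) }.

translate: b→9 (≡-11 mod 20), so (10,-11,5)→(10,9,4)
flip: (10,9,4)→(4,-9,10)
translate: b→-1 (≡-9 mod 8), so (4,-9,10)→(4,-1,5)
reduced (well bottom): (4,-1,5) with a≤c, −a<b≤a
well minimum |f| = |-4| = 4 (negative-definite)

4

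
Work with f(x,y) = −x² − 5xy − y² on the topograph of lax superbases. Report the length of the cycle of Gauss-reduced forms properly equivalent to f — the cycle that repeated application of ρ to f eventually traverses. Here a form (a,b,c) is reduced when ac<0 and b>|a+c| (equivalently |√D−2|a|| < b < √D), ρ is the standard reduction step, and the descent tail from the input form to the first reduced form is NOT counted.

D = 21, ⌊√D⌋ = 4
descent: ρ → (-1,3,3)  [lands on river]
river: ρ → (3,3,-1)
ρ-cycle length = 2 (tail of 1 descent step not counted)

2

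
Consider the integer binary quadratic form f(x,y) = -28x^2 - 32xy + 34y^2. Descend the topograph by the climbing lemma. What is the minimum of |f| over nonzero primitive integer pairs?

descent: ρ → (34,32,-28)  [lands on river]
river: ρ → (-28,24,38)
river: ρ → (38,52,-14)
river: ρ → (-14,60,22)
river: ρ → (22,28,-46)
river: ρ → (-46,64,4)
river: ρ → (4,64,-46)
river: ρ → (-46,28,22)
river: ρ → (22,60,-14)
river: ρ → (-14,52,38)
river: ρ → (38,24,-28)
river: ρ → (-28,32,34)
river: ρ → (34,36,-26)
river: ρ → (-26,68,2)
river: ρ → (2,68,-26)
river: ρ → (-26,36,34)
closes: descent 1, river 16
min |a| on river = 2

2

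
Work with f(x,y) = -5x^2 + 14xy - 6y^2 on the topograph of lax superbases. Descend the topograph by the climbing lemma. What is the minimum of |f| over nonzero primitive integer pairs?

descent: ρ → (-6,-2,3)
descent: ρ → (3,8,-1)  [lands on river]
river: ρ → (-1,8,3)
river: ρ → (3,4,-5)
river: ρ → (-5,6,2)
river: ρ → (2,6,-5)
river: ρ → (-5,4,3)
closes: descent 2, river 6
min |a| on river = 1

1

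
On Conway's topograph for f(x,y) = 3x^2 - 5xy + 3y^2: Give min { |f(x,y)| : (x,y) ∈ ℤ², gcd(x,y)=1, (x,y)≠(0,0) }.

translate: b→1 (≡-5 mod 6), so (3,-5,3)→(3,1,1)
flip: (3,1,1)→(1,-1,3)
translate: b→1 (≡-1 mod 2), so (1,-1,3)→(1,1,3)
reduced (well bottom): (1,1,3) with a≤c, −a<b≤a
well minimum = a = 1

1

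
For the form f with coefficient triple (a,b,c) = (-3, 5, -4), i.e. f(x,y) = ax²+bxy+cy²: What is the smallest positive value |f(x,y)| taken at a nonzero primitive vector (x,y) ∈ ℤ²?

translate: b→1 (≡-5 mod 6), so (3,-5,4)→(3,1,2)
flip: (3,1,2)→(2,-1,3)
reduced (well bottom): (2,-1,3) with a≤c, −a<b≤a
well minimum |f| = |-2| = 2 (negative-definite)

2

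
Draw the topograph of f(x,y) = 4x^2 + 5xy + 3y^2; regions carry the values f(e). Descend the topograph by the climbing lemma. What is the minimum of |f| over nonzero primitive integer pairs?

translate: b→-3 (≡5 mod 8), so (4,5,3)→(4,-3,2)
flip: (4,-3,2)→(2,3,4)
translate: b→-1 (≡3 mod 4), so (2,3,4)→(2,-1,3)
reduced (well bottom): (2,-1,3) with a≤c, −a<b≤a
well minimum = a = 2

2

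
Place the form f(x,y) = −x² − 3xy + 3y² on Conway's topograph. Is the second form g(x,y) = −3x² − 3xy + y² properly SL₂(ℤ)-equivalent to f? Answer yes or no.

D₁ = 21, D₂ = 21
river cycle of f (length 2): (3, 3, -1), (-1, 3, 3)
river cycle of g (length 2): (1, 3, -3), (-3, 3, 1)
cycles differ ⇒ inequivalent

no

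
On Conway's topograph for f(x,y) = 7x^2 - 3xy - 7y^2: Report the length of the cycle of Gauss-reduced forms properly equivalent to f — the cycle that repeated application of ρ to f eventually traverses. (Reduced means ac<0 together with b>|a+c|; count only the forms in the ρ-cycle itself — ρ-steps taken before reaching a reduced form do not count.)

D = 205, ⌊√D⌋ = 14
descent: ρ → (-7,3,7)  [lands on river]
river: ρ → (7,11,-3)
river: ρ → (-3,13,3)
river: ρ → (3,11,-7)
ρ-cycle length = 4 (tail of 1 descent step not counted)

4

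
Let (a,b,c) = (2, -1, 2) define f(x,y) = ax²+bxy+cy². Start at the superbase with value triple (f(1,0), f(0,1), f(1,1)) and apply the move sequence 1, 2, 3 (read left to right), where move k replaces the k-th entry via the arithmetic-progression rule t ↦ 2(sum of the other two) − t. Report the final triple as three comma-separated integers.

start (2,2,3) = (f(1,0),f(0,1),f(1,1))
replace slot 1: 2·(2+3) − 2 = 8 → (8,2,3)
replace slot 2: 2·(8+3) − 2 = 20 → (8,20,3)
replace slot 3: 2·(8+20) − 3 = 53 → (8,20,53)

8,20,53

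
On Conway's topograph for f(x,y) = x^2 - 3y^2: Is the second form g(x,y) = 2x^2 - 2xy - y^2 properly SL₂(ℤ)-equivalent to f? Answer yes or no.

D₁ = 12, D₂ = 12
river cycle of f (length 2): (1, 2, -2), (-2, 2, 1)
river cycle of g (length 2): (-1, 2, 2), (2, 2, -1)
cycles differ ⇒ inequivalent

no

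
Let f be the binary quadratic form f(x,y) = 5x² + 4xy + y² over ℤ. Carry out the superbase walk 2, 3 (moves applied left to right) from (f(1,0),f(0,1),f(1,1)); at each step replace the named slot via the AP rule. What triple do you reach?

start (5,1,10) = (f(1,0),f(0,1),f(1,1))
replace slot 2: 2·(5+10) − 1 = 29 → (5,29,10)
replace slot 3: 2·(5+29) − 10 = 58 → (5,29,58)

5,29,58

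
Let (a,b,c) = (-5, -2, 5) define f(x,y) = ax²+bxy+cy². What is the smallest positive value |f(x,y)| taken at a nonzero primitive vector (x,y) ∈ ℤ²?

descent: ρ → (5,2,-5)  [lands on river]
river: ρ → (-5,8,2)
river: ρ → (2,8,-5)
river: ρ → (-5,2,5)
river: ρ → (5,8,-2)
river: ρ → (-2,8,5)
closes: descent 1, river 6
min |a| on river = 2

2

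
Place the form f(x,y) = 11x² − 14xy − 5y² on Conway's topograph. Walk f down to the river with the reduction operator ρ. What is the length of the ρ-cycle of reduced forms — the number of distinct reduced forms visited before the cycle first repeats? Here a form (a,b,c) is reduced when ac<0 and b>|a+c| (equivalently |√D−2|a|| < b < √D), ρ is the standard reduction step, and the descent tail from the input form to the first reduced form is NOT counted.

D = 416, ⌊√D⌋ = 20
descent: ρ → (-5,14,11)  [lands on river]
river: ρ → (11,8,-8)
river: ρ → (-8,8,11)
river: ρ → (11,14,-5)
river: ρ → (-5,16,8)
river: ρ → (8,16,-5)
ρ-cycle length = 6 (tail of 1 descent step not counted)

6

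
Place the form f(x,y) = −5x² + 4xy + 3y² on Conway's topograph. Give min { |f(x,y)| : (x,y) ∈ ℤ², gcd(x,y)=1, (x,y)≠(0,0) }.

river: ρ → (3,8,-1)
river: ρ → (-1,8,3)
river: ρ → (3,4,-5)
river: ρ → (-5,6,2)
river: ρ → (2,6,-5)
river: ρ → (-5,4,3)
closes: descent 0, river 6
min |a| on river = 1

1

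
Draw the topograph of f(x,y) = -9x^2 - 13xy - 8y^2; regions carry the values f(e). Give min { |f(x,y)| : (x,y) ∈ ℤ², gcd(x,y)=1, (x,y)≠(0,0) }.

translate: b→-5 (≡13 mod 18), so (9,13,8)→(9,-5,4)
flip: (9,-5,4)→(4,5,9)
translate: b→-3 (≡5 mod 8), so (4,5,9)→(4,-3,8)
reduced (well bottom): (4,-3,8) with a≤c, −a<b≤a
well minimum |f| = |-4| = 4 (negative-definite)

4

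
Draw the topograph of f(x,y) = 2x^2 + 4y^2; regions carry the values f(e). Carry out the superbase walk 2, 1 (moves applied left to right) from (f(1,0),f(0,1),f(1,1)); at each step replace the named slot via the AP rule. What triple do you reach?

start (2,4,6) = (f(1,0),f(0,1),f(1,1))
replace slot 2: 2·(2+6) − 4 = 12 → (2,12,6)
replace slot 1: 2·(12+6) − 2 = 34 → (34,12,6)

34,12,6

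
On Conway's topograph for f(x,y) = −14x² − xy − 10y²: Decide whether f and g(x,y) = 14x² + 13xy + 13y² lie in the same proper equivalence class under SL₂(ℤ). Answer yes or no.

D₁ = -559, D₂ = -559
f is negative-definite; reduce −f:
−f: flip: (14,1,10)→(10,-1,14)
−f: reduced (well bottom): (10,-1,14) with a≤c, −a<b≤a
flip sign back: reduced form of f is (-10,1,-14)
g: flip: (14,13,13)→(13,-13,14)
g: translate: b→13 (≡-13 mod 26), so (13,-13,14)→(13,13,14)
g: reduced (well bottom): (13,13,14) with a≤c, −a<b≤a
reduced forms (-10, 1, -14) vs (13, 13, 14) ⇒ inequivalent

no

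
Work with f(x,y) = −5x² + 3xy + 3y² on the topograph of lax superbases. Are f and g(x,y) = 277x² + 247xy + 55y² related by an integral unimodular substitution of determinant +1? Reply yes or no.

D₁ = 69, D₂ = 69
river cycle of f (length 4): (3, 3, -5), (-5, 7, 1), (1, 7, -5), (-5, 3, 3)
river cycle of g (length 4): (3, 3, -5), (-5, 7, 1), (1, 7, -5), (-5, 3, 3)
cycles coincide ⇒ equivalent

yes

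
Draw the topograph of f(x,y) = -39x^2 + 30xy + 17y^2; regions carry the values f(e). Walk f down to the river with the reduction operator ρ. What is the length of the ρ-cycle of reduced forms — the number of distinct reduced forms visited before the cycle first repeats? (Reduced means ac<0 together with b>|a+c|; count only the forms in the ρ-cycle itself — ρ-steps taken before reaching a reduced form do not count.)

D = 3552, ⌊√D⌋ = 59
river: ρ → (17,38,-31)
river: ρ → (-31,24,24)
river: ρ → (24,24,-31)
river: ρ → (-31,38,17)
river: ρ → (17,30,-39)
river: ρ → (-39,48,8)
river: ρ → (8,48,-39)
river: ρ → (-39,30,17)
ρ-cycle length = 8 (tail of 0 descent steps not counted)

8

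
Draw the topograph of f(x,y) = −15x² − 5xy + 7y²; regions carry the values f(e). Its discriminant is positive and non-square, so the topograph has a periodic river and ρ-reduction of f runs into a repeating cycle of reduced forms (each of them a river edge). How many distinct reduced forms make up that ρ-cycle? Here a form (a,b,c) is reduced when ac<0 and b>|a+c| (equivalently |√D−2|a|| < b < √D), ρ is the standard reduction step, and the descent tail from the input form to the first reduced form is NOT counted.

D = 445, ⌊√D⌋ = 21
descent: ρ → (7,19,-3)  [lands on river]
river: ρ → (-3,17,13)
river: ρ → (13,9,-7)
river: ρ → (-7,19,3)
river: ρ → (3,17,-13)
river: ρ → (-13,9,7)
ρ-cycle length = 6 (tail of 1 descent step not counted)

6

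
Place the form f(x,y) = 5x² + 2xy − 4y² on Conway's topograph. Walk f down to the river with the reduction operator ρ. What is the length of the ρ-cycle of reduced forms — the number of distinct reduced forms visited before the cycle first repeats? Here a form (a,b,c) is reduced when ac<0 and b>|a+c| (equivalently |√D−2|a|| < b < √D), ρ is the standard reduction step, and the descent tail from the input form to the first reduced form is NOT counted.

D = 84, ⌊√D⌋ = 9
river: ρ → (-4,6,3)
river: ρ → (3,6,-4)
river: ρ → (-4,2,5)
river: ρ → (5,8,-1)
river: ρ → (-1,8,5)
river: ρ → (5,2,-4)
ρ-cycle length = 6 (tail of 0 descent steps not counted)

6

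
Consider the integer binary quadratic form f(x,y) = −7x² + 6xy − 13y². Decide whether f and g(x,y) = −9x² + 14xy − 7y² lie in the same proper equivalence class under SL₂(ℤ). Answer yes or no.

D₁ = -328, D₂ = -56
discriminants differ ⇒ not SL₂(ℤ)-equivalent

no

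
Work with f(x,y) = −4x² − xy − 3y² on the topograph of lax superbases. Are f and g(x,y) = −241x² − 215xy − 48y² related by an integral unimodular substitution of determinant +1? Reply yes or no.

D₁ = -47, D₂ = -47
f is negative-definite; reduce −f:
−f: flip: (4,1,3)→(3,-1,4)
−f: reduced (well bottom): (3,-1,4) with a≤c, −a<b≤a
flip sign back: reduced form of f is (-3,1,-4)
g is negative-definite; reduce −g:
−g: flip: (241,215,48)→(48,-215,241)
−g: translate: b→-23 (≡-215 mod 96), so (48,-215,241)→(48,-23,3)
−g: flip: (48,-23,3)→(3,23,48)
−g: translate: b→-1 (≡23 mod 6), so (3,23,48)→(3,-1,4)
−g: reduced (well bottom): (3,-1,4) with a≤c, −a<b≤a
flip sign back: reduced form of g is (-3,1,-4)
reduced forms (-3, 1, -4) vs (-3, 1, -4) ⇒ equivalent

yes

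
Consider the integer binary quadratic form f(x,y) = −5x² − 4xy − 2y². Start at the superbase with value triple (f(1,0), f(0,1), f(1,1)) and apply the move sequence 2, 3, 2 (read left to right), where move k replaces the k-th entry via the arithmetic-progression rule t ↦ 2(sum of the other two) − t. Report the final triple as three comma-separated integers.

start (-5,-2,-11) = (f(1,0),f(0,1),f(1,1))
replace slot 2: 2·((-5)+(-11)) − (-2) = -30 → (-5,-30,-11)
replace slot 3: 2·((-5)+(-30)) − (-11) = -59 → (-5,-30,-59)
replace slot 2: 2·((-5)+(-59)) − (-30) = -98 → (-5,-98,-59)

-5,-98,-59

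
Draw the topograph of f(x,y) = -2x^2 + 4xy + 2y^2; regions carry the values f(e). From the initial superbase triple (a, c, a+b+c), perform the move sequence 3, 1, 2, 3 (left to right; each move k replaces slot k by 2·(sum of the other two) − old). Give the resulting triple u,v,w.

start (-2,2,4) = (f(1,0),f(0,1),f(1,1))
replace slot 3: 2·((-2)+2) − 4 = -4 → (-2,2,-4)
replace slot 1: 2·(2+(-4)) − (-2) = -2 → (-2,2,-4)
replace slot 2: 2·((-2)+(-4)) − 2 = -14 → (-2,-14,-4)
replace slot 3: 2·((-2)+(-14)) − (-4) = -28 → (-2,-14,-28)

-2,-14,-28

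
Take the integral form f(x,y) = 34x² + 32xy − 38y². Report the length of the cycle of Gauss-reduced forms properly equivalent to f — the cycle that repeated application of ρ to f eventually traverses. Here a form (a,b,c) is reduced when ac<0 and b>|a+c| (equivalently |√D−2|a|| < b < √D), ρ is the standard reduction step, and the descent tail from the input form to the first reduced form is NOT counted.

D = 6192, ⌊√D⌋ = 78
river: ρ → (-38,44,28)
river: ρ → (28,68,-14)
river: ρ → (-14,72,18)
river: ρ → (18,72,-14)
river: ρ → (-14,68,28)
river: ρ → (28,44,-38)
river: ρ → (-38,32,34)
river: ρ → (34,36,-36)
river: ρ → (-36,36,34)
river: ρ → (34,32,-38)
ρ-cycle length = 10 (tail of 0 descent steps not counted)

10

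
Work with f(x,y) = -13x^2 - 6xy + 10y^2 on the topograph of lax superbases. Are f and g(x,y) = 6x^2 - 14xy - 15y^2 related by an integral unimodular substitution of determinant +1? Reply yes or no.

D₁ = 556, D₂ = 556
river cycle of f (length 18): (10, 6, -13), (-13, 20, 3), (3, 22, -6), (-6, 14, 15), (15, 16, -5), (-5, 14, 18), (18, 22, -1), (-1, 22, 18), (18, 14, -5), (-5, 16, 15), … (8 more)
river cycle of g (length 18): (-15, 14, 6), (6, 22, -3), (-3, 20, 13), (13, 6, -10), (-10, 14, 9), (9, 22, -2), (-2, 22, 9), (9, 14, -10), (-10, 6, 13), (13, 20, -3), … (8 more)
cycles differ ⇒ inequivalent

no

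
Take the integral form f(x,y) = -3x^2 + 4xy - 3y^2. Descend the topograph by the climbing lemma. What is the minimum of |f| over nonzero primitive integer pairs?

translate: b→2 (≡-4 mod 6), so (3,-4,3)→(3,2,2)
flip: (3,2,2)→(2,-2,3)
translate: b→2 (≡-2 mod 4), so (2,-2,3)→(2,2,3)
reduced (well bottom): (2,2,3) with a≤c, −a<b≤a
well minimum |f| = |-2| = 2 (negative-definite)

2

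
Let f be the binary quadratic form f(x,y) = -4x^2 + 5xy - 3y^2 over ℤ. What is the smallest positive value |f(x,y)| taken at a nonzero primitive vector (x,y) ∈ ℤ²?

translate: b→3 (≡-5 mod 8), so (4,-5,3)→(4,3,2)
flip: (4,3,2)→(2,-3,4)
translate: b→1 (≡-3 mod 4), so (2,-3,4)→(2,1,3)
reduced (well bottom): (2,1,3) with a≤c, −a<b≤a
well minimum |f| = |-2| = 2 (negative-definite)

2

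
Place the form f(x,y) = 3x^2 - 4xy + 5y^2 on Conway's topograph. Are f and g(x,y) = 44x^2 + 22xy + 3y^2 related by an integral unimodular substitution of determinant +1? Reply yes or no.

D₁ = -44, D₂ = -44
f: translate: b→2 (≡-4 mod 6), so (3,-4,5)→(3,2,4)
f: reduced (well bottom): (3,2,4) with a≤c, −a<b≤a
g: flip: (44,22,3)→(3,-22,44)
g: translate: b→2 (≡-22 mod 6), so (3,-22,44)→(3,2,4)
g: reduced (well bottom): (3,2,4) with a≤c, −a<b≤a
reduced forms (3, 2, 4) vs (3, 2, 4) ⇒ equivalent

yes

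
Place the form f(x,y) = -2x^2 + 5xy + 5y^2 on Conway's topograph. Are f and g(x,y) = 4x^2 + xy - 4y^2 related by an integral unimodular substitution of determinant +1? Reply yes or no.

D₁ = 65, D₂ = 65
river cycle of f (length 6): (5, 5, -2), (-2, 7, 2), (2, 5, -5), (-5, 5, 2), (2, 7, -2), (-2, 5, 5)
river cycle of g (length 6): (-4, 7, 1), (1, 7, -4), (-4, 1, 4), (4, 7, -1), (-1, 7, 4), (4, 1, -4)
cycles differ ⇒ inequivalent

no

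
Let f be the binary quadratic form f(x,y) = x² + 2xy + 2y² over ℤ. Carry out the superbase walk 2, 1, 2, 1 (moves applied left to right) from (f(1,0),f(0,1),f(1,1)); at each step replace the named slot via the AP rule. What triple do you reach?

start (1,2,5) = (f(1,0),f(0,1),f(1,1))
replace slot 2: 2·(1+5) − 2 = 10 → (1,10,5)
replace slot 1: 2·(10+5) − 1 = 29 → (29,10,5)
replace slot 2: 2·(29+5) − 10 = 58 → (29,58,5)
replace slot 1: 2·(58+5) − 29 = 97 → (97,58,5)

97,58,5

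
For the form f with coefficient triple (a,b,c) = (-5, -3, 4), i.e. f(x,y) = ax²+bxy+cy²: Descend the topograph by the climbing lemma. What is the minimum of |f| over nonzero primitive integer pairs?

descent: ρ → (4,3,-5)  [lands on river]
river: ρ → (-5,7,2)
river: ρ → (2,9,-1)
river: ρ → (-1,9,2)
river: ρ → (2,7,-5)
river: ρ → (-5,3,4)
river: ρ → (4,5,-4)
river: ρ → (-4,3,5)
river: ρ → (5,7,-2)
river: ρ → (-2,9,1)
river: ρ → (1,9,-2)
river: ρ → (-2,7,5)
river: ρ → (5,3,-4)
river: ρ → (-4,5,4)
closes: descent 1, river 14
min |a| on river = 1

1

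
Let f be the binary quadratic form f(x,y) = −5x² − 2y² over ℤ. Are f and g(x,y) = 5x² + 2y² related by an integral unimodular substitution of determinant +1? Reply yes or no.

D₁ = -40, D₂ = -40
f is negative-definite; reduce −f:
−f: flip: (5,0,2)→(2,0,5)
−f: reduced (well bottom): (2,0,5) with a≤c, −a<b≤a
flip sign back: reduced form of f is (-2,0,-5)
g: flip: (5,0,2)→(2,0,5)
g: reduced (well bottom): (2,0,5) with a≤c, −a<b≤a
reduced forms (-2, 0, -5) vs (2, 0, 5) ⇒ inequivalent

no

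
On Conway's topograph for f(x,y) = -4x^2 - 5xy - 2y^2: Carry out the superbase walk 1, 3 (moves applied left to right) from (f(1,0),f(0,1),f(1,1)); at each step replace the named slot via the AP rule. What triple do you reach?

start (-4,-2,-11) = (f(1,0),f(0,1),f(1,1))
replace slot 1: 2·((-2)+(-11)) − (-4) = -22 → (-22,-2,-11)
replace slot 3: 2·((-22)+(-2)) − (-11) = -37 → (-22,-2,-37)

-22,-2,-37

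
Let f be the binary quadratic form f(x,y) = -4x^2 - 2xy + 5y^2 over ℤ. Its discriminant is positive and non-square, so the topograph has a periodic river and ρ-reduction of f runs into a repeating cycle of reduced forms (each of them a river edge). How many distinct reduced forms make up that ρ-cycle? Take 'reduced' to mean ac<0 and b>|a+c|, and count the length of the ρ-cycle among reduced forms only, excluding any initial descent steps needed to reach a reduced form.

D = 84, ⌊√D⌋ = 9
descent: ρ → (5,2,-4)  [lands on river]
river: ρ → (-4,6,3)
river: ρ → (3,6,-4)
river: ρ → (-4,2,5)
river: ρ → (5,8,-1)
river: ρ → (-1,8,5)
ρ-cycle length = 6 (tail of 1 descent step not counted)

6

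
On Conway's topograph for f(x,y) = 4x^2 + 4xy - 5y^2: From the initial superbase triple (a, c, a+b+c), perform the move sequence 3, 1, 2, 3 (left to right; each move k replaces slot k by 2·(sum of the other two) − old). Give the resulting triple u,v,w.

start (4,-5,3) = (f(1,0),f(0,1),f(1,1))
replace slot 3: 2·(4+(-5)) − 3 = -5 → (4,-5,-5)
replace slot 1: 2·((-5)+(-5)) − 4 = -24 → (-24,-5,-5)
replace slot 2: 2·((-24)+(-5)) − (-5) = -53 → (-24,-53,-5)
replace slot 3: 2·((-24)+(-53)) − (-5) = -149 → (-24,-53,-149)

-24,-53,-149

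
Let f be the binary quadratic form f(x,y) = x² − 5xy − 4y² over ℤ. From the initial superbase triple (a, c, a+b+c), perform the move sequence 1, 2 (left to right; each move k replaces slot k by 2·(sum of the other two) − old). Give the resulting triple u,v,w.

start (1,-4,-8) = (f(1,0),f(0,1),f(1,1))
replace slot 1: 2·((-4)+(-8)) − 1 = -25 → (-25,-4,-8)
replace slot 2: 2·((-25)+(-8)) − (-4) = -62 → (-25,-62,-8)

-25,-62,-8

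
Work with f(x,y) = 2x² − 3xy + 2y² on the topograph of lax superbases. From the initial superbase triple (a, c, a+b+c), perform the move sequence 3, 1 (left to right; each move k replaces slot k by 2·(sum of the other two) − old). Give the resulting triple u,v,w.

start (2,2,1) = (f(1,0),f(0,1),f(1,1))
replace slot 3: 2·(2+2) − 1 = 7 → (2,2,7)
replace slot 1: 2·(2+7) − 2 = 16 → (16,2,7)

16,2,7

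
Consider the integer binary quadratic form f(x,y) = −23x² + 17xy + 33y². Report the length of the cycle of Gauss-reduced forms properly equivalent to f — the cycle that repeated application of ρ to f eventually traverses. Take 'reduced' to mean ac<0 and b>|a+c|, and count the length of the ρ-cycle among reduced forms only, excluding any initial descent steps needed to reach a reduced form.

D = 3325, ⌊√D⌋ = 57
river: ρ → (33,49,-7)
river: ρ → (-7,49,33)
river: ρ → (33,17,-23)
river: ρ → (-23,29,27)
river: ρ → (27,25,-25)
river: ρ → (-25,25,27)
river: ρ → (27,29,-23)
river: ρ → (-23,17,33)
ρ-cycle length = 8 (tail of 0 descent steps not counted)

8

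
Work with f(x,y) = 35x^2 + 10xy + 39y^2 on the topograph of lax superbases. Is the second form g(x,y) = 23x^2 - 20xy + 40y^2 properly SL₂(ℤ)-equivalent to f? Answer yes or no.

D₁ = -5360, D₂ = -3280
discriminants differ ⇒ not SL₂(ℤ)-equivalent

no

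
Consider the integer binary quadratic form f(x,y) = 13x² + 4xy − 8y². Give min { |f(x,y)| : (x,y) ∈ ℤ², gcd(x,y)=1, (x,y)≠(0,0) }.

descent: ρ → (-8,12,9)  [lands on river]
river: ρ → (9,6,-11)
river: ρ → (-11,16,4)
river: ρ → (4,16,-11)
river: ρ → (-11,6,9)
river: ρ → (9,12,-8)
river: ρ → (-8,20,1)
river: ρ → (1,20,-8)
closes: descent 1, river 8
min |a| on river = 1

1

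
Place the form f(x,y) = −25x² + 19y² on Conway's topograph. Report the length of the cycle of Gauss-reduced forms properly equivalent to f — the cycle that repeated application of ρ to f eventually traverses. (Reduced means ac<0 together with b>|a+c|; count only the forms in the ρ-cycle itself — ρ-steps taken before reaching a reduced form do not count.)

D = 1900, ⌊√D⌋ = 43
descent: ρ → (19,38,-6)  [lands on river]
river: ρ → (-6,34,31)
river: ρ → (31,28,-9)
river: ρ → (-9,26,34)
river: ρ → (34,42,-1)
river: ρ → (-1,42,34)
river: ρ → (34,26,-9)
river: ρ → (-9,28,31)
river: ρ → (31,34,-6)
river: ρ → (-6,38,19)
ρ-cycle length = 10 (tail of 1 descent step not counted)

10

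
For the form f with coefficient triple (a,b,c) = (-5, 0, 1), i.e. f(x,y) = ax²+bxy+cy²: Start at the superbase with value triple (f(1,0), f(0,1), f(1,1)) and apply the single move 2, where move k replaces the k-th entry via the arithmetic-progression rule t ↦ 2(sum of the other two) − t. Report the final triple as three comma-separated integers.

start (-5,1,-4) = (f(1,0),f(0,1),f(1,1))
replace slot 2: 2·((-5)+(-4)) − 1 = -19 → (-5,-19,-4)

-5,-19,-4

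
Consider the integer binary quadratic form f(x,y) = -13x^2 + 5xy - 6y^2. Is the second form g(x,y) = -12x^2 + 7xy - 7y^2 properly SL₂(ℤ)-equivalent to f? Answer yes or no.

D₁ = -287, D₂ = -287
f is negative-definite; reduce −f:
−f: flip: (13,-5,6)→(6,5,13)
−f: reduced (well bottom): (6,5,13) with a≤c, −a<b≤a
flip sign back: reduced form of f is (-6,-5,-13)
g is negative-definite; reduce −g:
−g: flip: (12,-7,7)→(7,7,12)
−g: reduced (well bottom): (7,7,12) with a≤c, −a<b≤a
flip sign back: reduced form of g is (-7,-7,-12)
reduced forms (-6, -5, -13) vs (-7, -7, -12) ⇒ inequivalent

no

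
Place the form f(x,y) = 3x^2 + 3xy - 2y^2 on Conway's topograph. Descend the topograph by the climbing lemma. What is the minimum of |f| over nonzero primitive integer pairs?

river: ρ → (-2,5,1)
river: ρ → (1,5,-2)
river: ρ → (-2,3,3)
river: ρ → (3,3,-2)
closes: descent 0, river 4
min |a| on river = 1

1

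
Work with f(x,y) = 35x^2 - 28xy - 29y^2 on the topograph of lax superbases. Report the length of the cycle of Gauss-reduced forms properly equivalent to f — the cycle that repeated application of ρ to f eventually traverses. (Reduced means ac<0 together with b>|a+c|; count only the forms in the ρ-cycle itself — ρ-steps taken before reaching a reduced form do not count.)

D = 4844, ⌊√D⌋ = 69
descent: ρ → (-29,28,35)  [lands on river]
river: ρ → (35,42,-22)
river: ρ → (-22,46,31)
river: ρ → (31,16,-37)
river: ρ → (-37,58,10)
river: ρ → (10,62,-25)
river: ρ → (-25,38,34)
river: ρ → (34,30,-29)
ρ-cycle length = 8 (tail of 1 descent step not counted)

8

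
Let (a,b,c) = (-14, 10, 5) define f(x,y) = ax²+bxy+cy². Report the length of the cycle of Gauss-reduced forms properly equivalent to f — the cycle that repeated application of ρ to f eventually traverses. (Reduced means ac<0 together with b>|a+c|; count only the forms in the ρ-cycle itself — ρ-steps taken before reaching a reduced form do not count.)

D = 380, ⌊√D⌋ = 19
river: ρ → (5,10,-14)
river: ρ → (-14,18,1)
river: ρ → (1,18,-14)
river: ρ → (-14,10,5)
ρ-cycle length = 4 (tail of 0 descent steps not counted)

4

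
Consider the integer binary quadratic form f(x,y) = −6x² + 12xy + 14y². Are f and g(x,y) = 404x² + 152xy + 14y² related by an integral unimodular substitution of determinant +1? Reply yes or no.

D₁ = 480, D₂ = 480
river cycle of f (length 4): (14, 16, -4), (-4, 16, 14), (14, 12, -6), (-6, 12, 14)
river cycle of g (length 4): (14, 16, -4), (-4, 16, 14), (14, 12, -6), (-6, 12, 14)
cycles coincide ⇒ equivalent

yes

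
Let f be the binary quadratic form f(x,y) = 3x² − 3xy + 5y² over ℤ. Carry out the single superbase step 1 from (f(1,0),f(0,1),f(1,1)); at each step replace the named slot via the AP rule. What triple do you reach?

start (3,5,5) = (f(1,0),f(0,1),f(1,1))
replace slot 1: 2·(5+5) − 3 = 17 → (17,5,5)

17,5,5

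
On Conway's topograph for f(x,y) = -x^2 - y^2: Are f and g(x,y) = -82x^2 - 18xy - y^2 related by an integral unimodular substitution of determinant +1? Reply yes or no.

D₁ = -4, D₂ = -4
f is negative-definite; reduce −f:
−f: reduced (well bottom): (1,0,1) with a≤c, −a<b≤a
flip sign back: reduced form of f is (-1,0,-1)
g is negative-definite; reduce −g:
−g: flip: (82,18,1)→(1,-18,82)
−g: translate: b→0 (≡-18 mod 2), so (1,-18,82)→(1,0,1)
−g: reduced (well bottom): (1,0,1) with a≤c, −a<b≤a
flip sign back: reduced form of g is (-1,0,-1)
reduced forms (-1, 0, -1) vs (-1, 0, -1) ⇒ equivalent

yes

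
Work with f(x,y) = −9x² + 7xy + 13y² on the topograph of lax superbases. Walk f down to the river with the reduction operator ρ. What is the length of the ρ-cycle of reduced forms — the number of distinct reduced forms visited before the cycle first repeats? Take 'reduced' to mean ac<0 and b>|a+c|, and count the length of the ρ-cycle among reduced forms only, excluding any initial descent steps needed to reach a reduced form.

D = 517, ⌊√D⌋ = 22
river: ρ → (13,19,-3)
river: ρ → (-3,17,19)
river: ρ → (19,21,-1)
river: ρ → (-1,21,19)
river: ρ → (19,17,-3)
river: ρ → (-3,19,13)
river: ρ → (13,7,-9)
river: ρ → (-9,11,11)
river: ρ → (11,11,-9)
river: ρ → (-9,7,13)
ρ-cycle length = 10 (tail of 0 descent steps not counted)

10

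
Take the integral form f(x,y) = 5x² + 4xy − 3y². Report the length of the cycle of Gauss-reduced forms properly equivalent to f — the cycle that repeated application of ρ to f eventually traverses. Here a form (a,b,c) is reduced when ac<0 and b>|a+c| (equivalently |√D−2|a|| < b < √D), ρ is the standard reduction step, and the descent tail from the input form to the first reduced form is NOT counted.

D = 76, ⌊√D⌋ = 8
river: ρ → (-3,8,1)
river: ρ → (1,8,-3)
river: ρ → (-3,4,5)
river: ρ → (5,6,-2)
river: ρ → (-2,6,5)
river: ρ → (5,4,-3)
ρ-cycle length = 6 (tail of 0 descent steps not counted)

6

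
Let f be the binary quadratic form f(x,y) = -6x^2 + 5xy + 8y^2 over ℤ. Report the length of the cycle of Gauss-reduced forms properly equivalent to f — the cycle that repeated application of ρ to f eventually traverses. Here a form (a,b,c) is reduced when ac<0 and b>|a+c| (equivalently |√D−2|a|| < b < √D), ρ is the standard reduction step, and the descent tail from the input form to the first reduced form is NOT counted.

D = 217, ⌊√D⌋ = 14
river: ρ → (8,11,-3)
river: ρ → (-3,13,4)
river: ρ → (4,11,-6)
river: ρ → (-6,13,2)
river: ρ → (2,11,-12)
river: ρ → (-12,13,1)
river: ρ → (1,13,-12)
river: ρ → (-12,11,2)
river: ρ → (2,13,-6)
river: ρ → (-6,11,4)
river: ρ → (4,13,-3)
river: ρ → (-3,11,8)
river: ρ → (8,5,-6)
river: ρ → (-6,7,7)
river: ρ → (7,7,-6)
river: ρ → (-6,5,8)
ρ-cycle length = 16 (tail of 0 descent steps not counted)

16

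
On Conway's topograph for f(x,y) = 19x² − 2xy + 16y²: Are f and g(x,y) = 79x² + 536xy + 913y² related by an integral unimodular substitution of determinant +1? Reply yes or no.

D₁ = -1212, D₂ = -1212
f: flip: (19,-2,16)→(16,2,19)
f: reduced (well bottom): (16,2,19) with a≤c, −a<b≤a
g: translate: b→62 (≡536 mod 158), so (79,536,913)→(79,62,16)
g: flip: (79,62,16)→(16,-62,79)
g: translate: b→2 (≡-62 mod 32), so (16,-62,79)→(16,2,19)
g: reduced (well bottom): (16,2,19) with a≤c, −a<b≤a
reduced forms (16, 2, 19) vs (16, 2, 19) ⇒ equivalent

yes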